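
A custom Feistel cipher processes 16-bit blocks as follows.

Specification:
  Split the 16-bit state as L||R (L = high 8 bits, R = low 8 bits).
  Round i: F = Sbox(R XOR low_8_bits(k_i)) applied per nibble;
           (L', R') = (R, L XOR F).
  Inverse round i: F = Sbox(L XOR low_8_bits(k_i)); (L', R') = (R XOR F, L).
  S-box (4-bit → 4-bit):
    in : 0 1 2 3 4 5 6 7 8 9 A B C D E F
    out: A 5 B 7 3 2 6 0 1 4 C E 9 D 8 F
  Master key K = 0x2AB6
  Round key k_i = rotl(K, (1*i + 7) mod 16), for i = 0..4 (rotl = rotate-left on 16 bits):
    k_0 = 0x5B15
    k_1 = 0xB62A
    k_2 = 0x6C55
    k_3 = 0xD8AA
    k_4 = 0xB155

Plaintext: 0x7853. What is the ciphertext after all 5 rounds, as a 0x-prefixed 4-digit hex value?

0x262B

s_0 = plaintext = 0x7853
s_1 = Round(s_0, k_0) = 0x534E
s_2 = Round(s_1, k_1) = 0x4E30
s_3 = Round(s_2, k_2) = 0x302C
s_4 = Round(s_3, k_3) = 0x2C26
s_5 = Round(s_4, k_4) = 0x262B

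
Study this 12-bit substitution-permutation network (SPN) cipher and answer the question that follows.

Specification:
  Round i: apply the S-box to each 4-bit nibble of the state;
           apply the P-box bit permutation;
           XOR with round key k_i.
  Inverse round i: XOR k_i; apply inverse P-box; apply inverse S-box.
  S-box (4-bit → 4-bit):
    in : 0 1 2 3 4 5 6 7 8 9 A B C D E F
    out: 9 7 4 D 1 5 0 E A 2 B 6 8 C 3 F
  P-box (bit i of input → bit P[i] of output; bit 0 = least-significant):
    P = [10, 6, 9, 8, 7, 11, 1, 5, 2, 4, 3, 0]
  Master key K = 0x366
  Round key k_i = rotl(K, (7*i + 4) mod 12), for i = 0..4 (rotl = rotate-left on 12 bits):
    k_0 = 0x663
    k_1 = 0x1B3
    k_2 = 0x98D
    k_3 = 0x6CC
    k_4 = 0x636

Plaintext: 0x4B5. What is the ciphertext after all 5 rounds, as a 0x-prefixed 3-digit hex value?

0x13E

s_0 = plaintext = 0x4B5
s_1 = Round(s_0, k_0) = 0x865
s_2 = Round(s_1, k_1) = 0x7A2
s_3 = Round(s_2, k_2) = 0x334
s_4 = Round(s_3, k_3) = 0x263
s_5 = Round(s_4, k_4) = 0x13E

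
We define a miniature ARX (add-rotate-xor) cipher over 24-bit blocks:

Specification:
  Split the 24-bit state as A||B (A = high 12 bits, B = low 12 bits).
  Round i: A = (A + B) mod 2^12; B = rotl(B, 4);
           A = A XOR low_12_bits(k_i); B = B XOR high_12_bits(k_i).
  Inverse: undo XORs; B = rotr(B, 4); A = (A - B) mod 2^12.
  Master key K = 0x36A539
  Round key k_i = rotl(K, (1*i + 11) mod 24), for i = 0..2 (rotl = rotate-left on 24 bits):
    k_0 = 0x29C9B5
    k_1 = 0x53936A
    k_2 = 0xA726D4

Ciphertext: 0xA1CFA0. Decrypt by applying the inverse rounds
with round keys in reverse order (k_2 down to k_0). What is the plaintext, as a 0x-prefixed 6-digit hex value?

0x2D0A6E

s_0 = ciphertext = 0xA1CFA0
s_1 = InvRound(s_0, k_2) = 0xA6B25D
s_2 = InvRound(s_1, k_1) = 0x48B476
s_3 = InvRound(s_2, k_0) = 0x2D0A6E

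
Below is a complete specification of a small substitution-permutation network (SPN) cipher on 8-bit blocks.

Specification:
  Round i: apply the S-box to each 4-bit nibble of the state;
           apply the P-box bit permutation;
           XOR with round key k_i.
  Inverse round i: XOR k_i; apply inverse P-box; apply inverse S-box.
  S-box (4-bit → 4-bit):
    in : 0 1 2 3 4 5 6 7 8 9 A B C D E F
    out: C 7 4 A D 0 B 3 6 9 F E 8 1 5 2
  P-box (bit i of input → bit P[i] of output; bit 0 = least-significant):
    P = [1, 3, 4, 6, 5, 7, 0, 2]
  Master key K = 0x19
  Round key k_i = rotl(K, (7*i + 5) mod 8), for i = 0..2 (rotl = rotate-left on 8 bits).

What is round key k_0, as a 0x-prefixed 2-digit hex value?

K = 0x19
k_0 = rotl(K, (7*0+5) mod 8) = rotl(K, 5) = 0x23

0x23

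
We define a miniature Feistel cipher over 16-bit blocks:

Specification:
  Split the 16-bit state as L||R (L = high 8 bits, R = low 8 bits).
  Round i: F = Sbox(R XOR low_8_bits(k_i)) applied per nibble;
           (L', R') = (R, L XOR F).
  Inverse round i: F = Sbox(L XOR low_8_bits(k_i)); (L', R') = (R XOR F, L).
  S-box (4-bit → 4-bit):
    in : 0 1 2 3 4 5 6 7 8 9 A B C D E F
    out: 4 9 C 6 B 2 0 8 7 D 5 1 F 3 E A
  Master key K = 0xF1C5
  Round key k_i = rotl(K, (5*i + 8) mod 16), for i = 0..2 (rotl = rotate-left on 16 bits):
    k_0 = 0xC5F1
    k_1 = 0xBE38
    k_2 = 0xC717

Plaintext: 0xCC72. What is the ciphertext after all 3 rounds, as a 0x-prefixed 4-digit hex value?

0x0E27

s_0 = plaintext = 0xCC72
s_1 = Round(s_0, k_0) = 0x72BA
s_2 = Round(s_1, k_1) = 0xBA0E
s_3 = Round(s_2, k_2) = 0x0E27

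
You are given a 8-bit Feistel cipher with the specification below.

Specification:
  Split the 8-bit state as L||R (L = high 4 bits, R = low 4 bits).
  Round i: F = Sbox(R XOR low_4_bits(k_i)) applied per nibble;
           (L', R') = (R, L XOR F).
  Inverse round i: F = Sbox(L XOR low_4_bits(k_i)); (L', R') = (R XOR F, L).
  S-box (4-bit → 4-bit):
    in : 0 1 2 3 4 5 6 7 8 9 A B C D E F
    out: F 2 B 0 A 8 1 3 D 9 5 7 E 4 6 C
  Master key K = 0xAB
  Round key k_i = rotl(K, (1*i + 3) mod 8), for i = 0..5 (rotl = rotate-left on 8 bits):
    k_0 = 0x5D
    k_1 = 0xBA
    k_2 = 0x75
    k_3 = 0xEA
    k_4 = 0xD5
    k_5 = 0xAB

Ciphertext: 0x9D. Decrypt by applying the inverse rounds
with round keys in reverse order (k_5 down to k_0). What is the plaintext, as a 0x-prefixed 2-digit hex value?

0xE6

s_0 = ciphertext = 0x9D
s_1 = InvRound(s_0, k_5) = 0x69
s_2 = InvRound(s_1, k_4) = 0x96
s_3 = InvRound(s_2, k_3) = 0x69
s_4 = InvRound(s_3, k_2) = 0x96
s_5 = InvRound(s_4, k_1) = 0x69
s_6 = InvRound(s_5, k_0) = 0xE6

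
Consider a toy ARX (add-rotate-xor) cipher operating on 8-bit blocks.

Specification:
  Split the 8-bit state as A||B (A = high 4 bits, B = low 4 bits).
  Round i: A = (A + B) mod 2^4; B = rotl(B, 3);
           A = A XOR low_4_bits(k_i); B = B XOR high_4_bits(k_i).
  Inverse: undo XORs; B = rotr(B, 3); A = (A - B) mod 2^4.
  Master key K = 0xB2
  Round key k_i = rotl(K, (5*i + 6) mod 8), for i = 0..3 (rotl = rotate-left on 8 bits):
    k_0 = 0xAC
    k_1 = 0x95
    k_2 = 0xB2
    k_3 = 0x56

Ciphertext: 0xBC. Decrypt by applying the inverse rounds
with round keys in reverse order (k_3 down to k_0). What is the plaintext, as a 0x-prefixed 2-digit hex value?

0x67

s_0 = ciphertext = 0xBC
s_1 = InvRound(s_0, k_3) = 0xA3
s_2 = InvRound(s_1, k_2) = 0x71
s_3 = InvRound(s_2, k_1) = 0x11
s_4 = InvRound(s_3, k_0) = 0x67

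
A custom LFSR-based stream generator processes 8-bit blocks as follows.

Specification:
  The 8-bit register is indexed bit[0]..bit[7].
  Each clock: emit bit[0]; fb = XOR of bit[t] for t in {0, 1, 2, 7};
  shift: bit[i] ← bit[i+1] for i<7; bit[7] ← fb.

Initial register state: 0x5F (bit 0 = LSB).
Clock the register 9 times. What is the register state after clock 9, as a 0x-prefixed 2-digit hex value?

reg_0 = 0x5F
clock 1: out=1, reg = 0xAF
clock 2: out=1, reg = 0x57
clock 3: out=1, reg = 0xAB
clock 4: out=1, reg = 0xD5
clock 5: out=1, reg = 0xEA
clock 6: out=0, reg = 0x75
clock 7: out=1, reg = 0x3A
clock 8: out=0, reg = 0x9D
clock 9: out=1, reg = 0xCE

0xCE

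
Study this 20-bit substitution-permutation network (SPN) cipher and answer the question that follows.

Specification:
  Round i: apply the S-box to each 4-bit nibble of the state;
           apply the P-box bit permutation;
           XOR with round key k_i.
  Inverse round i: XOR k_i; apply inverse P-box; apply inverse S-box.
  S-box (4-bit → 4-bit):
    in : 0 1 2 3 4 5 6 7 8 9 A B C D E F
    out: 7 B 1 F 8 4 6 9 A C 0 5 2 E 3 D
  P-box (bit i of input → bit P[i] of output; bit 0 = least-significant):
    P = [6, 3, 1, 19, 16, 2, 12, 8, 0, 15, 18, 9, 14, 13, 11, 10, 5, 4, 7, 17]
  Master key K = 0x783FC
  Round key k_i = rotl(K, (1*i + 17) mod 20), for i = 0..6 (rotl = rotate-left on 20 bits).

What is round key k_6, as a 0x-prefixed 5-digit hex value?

0xC1FE3

K = 0x783FC
k_0 = rotl(K, (1*0+17) mod 20) = rotl(K, 17) = 0x8F07F
k_1 = rotl(K, (1*1+17) mod 20) = rotl(K, 18) = 0x1E0FF
k_2 = rotl(K, (1*2+17) mod 20) = rotl(K, 19) = 0x3C1FE
k_3 = rotl(K, (1*3+17) mod 20) = rotl(K, 0) = 0x783FC
k_4 = rotl(K, (1*4+17) mod 20) = rotl(K, 1) = 0xF07F8
k_5 = rotl(K, (1*5+17) mod 20) = rotl(K, 2) = 0xE0FF1
k_6 = rotl(K, (1*6+17) mod 20) = rotl(K, 3) = 0xC1FE3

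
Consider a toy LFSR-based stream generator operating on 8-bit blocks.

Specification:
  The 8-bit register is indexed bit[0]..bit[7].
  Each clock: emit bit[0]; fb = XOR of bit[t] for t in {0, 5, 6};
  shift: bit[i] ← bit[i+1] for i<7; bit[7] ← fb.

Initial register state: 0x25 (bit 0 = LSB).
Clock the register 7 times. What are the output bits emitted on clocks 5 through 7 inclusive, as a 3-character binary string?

reg_0 = 0x25
clock 1: out=1, reg = 0x12
clock 2: out=0, reg = 0x09
clock 3: out=1, reg = 0x84
clock 4: out=0, reg = 0x42
clock 5: out=0, reg = 0xA1
clock 6: out=1, reg = 0x50
clock 7: out=0, reg = 0xA8

010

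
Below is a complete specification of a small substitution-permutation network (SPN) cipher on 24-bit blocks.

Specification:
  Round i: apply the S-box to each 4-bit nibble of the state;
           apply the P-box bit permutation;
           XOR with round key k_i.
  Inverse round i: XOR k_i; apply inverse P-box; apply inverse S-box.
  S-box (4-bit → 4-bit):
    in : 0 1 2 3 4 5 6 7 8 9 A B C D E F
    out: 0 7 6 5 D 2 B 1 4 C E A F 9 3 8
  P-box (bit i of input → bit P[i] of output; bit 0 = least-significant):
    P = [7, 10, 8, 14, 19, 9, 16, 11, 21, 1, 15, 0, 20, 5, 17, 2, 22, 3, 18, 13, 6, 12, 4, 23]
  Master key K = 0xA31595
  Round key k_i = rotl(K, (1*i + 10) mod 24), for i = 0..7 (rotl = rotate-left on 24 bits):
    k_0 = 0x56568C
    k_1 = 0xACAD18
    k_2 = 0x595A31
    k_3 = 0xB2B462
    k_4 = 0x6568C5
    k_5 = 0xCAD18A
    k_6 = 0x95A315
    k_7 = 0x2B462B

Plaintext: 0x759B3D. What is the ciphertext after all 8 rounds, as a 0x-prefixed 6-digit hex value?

s_0 = plaintext = 0x759B3D
s_1 = Round(s_0, k_0) = 0x5D1643
s_2 = Round(s_1, k_1) = 0xD794BB
s_3 = Round(s_2, k_2) = 0xBB9474
s_4 = Round(s_3, k_3) = 0x1845EF
s_5 = Round(s_4, k_4) = 0x7B3A93
s_6 = Round(s_5, k_5) = 0xD97841
s_7 = Round(s_6, k_6) = 0x080ED5
s_8 = Round(s_7, k_7) = 0x074A29

0x074A29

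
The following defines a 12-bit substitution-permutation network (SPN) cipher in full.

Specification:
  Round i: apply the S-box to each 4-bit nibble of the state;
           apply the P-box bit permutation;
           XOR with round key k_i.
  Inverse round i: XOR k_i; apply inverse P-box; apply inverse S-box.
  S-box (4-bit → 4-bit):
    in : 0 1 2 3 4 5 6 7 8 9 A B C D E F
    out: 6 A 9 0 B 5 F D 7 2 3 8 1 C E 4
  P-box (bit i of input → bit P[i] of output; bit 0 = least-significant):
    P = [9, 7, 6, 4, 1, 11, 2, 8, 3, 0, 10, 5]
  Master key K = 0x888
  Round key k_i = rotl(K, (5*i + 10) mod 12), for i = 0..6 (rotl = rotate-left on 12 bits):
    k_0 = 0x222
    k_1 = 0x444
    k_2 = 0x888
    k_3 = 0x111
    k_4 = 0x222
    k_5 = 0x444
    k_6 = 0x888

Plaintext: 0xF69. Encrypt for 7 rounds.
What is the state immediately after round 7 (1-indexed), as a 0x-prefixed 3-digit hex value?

0xCA4

s_0 = plaintext = 0xF69
s_1 = Round(s_0, k_0) = 0xFA4
s_2 = Round(s_1, k_1) = 0xAD6
s_3 = Round(s_2, k_2) = 0xB55
s_4 = Round(s_3, k_3) = 0x377
s_5 = Round(s_4, k_4) = 0x174
s_6 = Round(s_5, k_5) = 0x7F3
s_7 = Round(s_6, k_6) = 0xCA4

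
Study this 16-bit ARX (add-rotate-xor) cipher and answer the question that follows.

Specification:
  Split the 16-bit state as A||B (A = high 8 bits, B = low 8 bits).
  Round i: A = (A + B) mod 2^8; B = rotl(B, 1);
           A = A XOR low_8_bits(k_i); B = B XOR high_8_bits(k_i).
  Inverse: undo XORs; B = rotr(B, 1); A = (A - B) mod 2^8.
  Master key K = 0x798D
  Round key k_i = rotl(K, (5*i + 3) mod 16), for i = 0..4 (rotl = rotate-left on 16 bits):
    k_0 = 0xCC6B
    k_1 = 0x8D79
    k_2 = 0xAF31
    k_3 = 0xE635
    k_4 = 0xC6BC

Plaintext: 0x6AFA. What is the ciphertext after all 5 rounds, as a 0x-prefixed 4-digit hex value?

0x164A

s_0 = plaintext = 0x6AFA
s_1 = Round(s_0, k_0) = 0x0F39
s_2 = Round(s_1, k_1) = 0x31FF
s_3 = Round(s_2, k_2) = 0x0150
s_4 = Round(s_3, k_3) = 0x6446
s_5 = Round(s_4, k_4) = 0x164A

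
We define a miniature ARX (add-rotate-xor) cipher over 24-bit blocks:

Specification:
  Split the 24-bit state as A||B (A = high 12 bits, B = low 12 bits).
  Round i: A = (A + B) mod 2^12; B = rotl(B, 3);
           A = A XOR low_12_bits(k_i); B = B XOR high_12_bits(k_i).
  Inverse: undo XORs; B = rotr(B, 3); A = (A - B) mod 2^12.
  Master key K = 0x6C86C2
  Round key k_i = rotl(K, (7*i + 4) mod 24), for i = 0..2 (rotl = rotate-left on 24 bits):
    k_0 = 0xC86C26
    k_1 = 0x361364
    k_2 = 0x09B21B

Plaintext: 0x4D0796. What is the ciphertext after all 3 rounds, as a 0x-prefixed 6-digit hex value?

s_0 = plaintext = 0x4D0796
s_1 = Round(s_0, k_0) = 0x040035
s_2 = Round(s_1, k_1) = 0x3112C9
s_3 = Round(s_2, k_2) = 0x7C16D2

0x7C16D2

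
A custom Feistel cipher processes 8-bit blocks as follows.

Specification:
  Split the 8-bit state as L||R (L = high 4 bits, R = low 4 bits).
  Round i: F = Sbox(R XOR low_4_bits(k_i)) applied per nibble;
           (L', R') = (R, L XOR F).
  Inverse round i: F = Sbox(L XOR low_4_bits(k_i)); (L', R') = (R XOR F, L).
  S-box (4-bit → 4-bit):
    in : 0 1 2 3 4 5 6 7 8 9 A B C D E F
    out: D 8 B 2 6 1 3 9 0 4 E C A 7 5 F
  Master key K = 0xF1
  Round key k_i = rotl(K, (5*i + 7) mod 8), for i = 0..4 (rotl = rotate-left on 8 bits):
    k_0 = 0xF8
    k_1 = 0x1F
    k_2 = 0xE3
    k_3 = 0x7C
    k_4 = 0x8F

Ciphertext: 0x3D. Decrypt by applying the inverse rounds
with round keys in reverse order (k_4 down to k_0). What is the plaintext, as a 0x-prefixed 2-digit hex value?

0x74

s_0 = ciphertext = 0x3D
s_1 = InvRound(s_0, k_4) = 0x73
s_2 = InvRound(s_1, k_3) = 0xF7
s_3 = InvRound(s_2, k_2) = 0xDF
s_4 = InvRound(s_3, k_1) = 0x4D
s_5 = InvRound(s_4, k_0) = 0x74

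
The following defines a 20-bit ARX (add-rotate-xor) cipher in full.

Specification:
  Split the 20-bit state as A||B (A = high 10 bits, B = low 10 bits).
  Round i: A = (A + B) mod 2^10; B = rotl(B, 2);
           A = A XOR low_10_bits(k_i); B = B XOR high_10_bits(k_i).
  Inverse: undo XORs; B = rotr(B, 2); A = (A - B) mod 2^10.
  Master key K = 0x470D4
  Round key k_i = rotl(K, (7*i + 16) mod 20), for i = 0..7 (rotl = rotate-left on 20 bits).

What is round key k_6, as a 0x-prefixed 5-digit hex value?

K = 0x470D4
k_0 = rotl(K, (7*0+16) mod 20) = rotl(K, 16) = 0x4470D
k_1 = rotl(K, (7*1+16) mod 20) = rotl(K, 3) = 0x386A2
k_2 = rotl(K, (7*2+16) mod 20) = rotl(K, 10) = 0x3511C
k_3 = rotl(K, (7*3+16) mod 20) = rotl(K, 17) = 0x88E1A
k_4 = rotl(K, (7*4+16) mod 20) = rotl(K, 4) = 0x70D44
k_5 = rotl(K, (7*5+16) mod 20) = rotl(K, 11) = 0x6A238
k_6 = rotl(K, (7*6+16) mod 20) = rotl(K, 18) = 0x11C35

0x11C35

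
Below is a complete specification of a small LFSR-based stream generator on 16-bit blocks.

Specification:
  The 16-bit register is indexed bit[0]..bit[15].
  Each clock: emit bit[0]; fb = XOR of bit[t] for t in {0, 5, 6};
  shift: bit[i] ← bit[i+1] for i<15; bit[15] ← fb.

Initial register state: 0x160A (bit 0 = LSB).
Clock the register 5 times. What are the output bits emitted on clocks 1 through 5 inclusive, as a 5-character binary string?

reg_0 = 0x160A
clock 1: out=0, reg = 0x0B05
clock 2: out=1, reg = 0x8582
clock 3: out=0, reg = 0x42C1
clock 4: out=1, reg = 0x2160
clock 5: out=0, reg = 0x10B0

01010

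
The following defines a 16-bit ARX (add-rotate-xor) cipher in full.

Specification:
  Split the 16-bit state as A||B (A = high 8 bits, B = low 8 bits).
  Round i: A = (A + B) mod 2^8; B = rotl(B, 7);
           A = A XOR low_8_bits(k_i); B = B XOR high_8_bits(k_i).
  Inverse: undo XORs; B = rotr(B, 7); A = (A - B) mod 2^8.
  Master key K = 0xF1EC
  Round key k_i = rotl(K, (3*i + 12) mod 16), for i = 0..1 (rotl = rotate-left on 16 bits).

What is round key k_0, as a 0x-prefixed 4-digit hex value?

0xCF1E

K = 0xF1EC
k_0 = rotl(K, (3*0+12) mod 16) = rotl(K, 12) = 0xCF1E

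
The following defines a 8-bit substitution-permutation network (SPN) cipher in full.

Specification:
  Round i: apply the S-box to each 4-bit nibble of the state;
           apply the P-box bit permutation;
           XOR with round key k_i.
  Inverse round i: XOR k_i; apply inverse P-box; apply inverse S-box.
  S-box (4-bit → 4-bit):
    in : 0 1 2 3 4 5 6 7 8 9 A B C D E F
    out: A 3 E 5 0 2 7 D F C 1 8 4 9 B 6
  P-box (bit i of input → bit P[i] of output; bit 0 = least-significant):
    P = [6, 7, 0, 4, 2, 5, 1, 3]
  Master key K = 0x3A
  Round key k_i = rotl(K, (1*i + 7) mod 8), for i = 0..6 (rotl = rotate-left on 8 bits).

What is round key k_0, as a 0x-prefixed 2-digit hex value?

K = 0x3A
k_0 = rotl(K, (1*0+7) mod 8) = rotl(K, 7) = 0x1D

0x1D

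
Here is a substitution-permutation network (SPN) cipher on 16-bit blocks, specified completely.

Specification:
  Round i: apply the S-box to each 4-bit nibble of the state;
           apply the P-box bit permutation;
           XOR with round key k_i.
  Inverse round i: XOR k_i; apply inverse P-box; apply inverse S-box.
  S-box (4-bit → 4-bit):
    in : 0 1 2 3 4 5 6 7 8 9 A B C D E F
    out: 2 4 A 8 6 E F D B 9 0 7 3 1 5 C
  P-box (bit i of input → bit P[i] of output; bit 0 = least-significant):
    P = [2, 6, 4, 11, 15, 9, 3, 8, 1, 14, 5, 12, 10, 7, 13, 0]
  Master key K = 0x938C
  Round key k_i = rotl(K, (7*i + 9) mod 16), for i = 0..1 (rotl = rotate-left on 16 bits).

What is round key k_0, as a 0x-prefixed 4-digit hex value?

K = 0x938C
k_0 = rotl(K, (7*0+9) mod 16) = rotl(K, 9) = 0x1927

0x1927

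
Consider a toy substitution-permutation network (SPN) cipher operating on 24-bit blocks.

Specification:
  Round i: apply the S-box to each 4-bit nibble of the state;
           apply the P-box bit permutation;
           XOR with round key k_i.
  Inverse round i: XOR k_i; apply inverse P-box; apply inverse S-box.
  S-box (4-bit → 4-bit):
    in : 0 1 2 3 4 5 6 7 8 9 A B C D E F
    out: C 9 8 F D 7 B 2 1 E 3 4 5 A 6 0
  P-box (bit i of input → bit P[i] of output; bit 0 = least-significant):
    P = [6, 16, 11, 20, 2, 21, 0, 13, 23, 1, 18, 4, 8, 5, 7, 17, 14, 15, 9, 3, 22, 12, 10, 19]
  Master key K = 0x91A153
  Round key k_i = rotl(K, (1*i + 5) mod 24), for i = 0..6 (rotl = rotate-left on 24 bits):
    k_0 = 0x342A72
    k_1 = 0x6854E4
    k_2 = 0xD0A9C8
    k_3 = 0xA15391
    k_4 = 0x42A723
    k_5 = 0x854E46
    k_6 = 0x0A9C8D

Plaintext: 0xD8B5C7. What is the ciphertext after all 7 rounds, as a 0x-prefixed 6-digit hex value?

0x32777D

s_0 = plaintext = 0xD8B5C7
s_1 = Round(s_0, k_0) = 0xB97AF5
s_2 = Round(s_1, k_1) = 0xE9DA8E
s_3 = Round(s_2, k_2) = 0x5337E6
s_4 = Round(s_3, k_3) = 0xD2847A
s_5 = Round(s_4, k_4) = 0xEFB67B
s_6 = Round(s_5, k_5) = 0x2552D4
s_7 = Round(s_6, k_6) = 0x32777D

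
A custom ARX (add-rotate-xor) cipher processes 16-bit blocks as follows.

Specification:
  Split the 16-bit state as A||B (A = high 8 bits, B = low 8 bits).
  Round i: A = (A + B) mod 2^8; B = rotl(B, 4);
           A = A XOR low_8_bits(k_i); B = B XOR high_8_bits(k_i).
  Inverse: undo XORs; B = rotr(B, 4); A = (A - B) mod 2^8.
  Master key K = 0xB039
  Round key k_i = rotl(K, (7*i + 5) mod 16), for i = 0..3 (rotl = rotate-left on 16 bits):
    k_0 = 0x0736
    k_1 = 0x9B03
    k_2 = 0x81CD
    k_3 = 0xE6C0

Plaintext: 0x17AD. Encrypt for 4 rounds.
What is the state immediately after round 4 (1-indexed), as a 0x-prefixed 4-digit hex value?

0x04B8

s_0 = plaintext = 0x17AD
s_1 = Round(s_0, k_0) = 0xF2DD
s_2 = Round(s_1, k_1) = 0xCC46
s_3 = Round(s_2, k_2) = 0xDFE5
s_4 = Round(s_3, k_3) = 0x04B8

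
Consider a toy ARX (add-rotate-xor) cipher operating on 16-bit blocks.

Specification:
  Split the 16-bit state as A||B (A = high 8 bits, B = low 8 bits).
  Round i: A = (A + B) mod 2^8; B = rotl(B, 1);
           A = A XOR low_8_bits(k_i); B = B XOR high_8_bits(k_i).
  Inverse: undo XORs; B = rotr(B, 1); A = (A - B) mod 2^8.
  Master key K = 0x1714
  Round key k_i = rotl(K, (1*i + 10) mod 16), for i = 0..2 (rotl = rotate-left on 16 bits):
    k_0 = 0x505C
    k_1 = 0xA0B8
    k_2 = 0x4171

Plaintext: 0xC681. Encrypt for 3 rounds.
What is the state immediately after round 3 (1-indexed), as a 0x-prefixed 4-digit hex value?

s_0 = plaintext = 0xC681
s_1 = Round(s_0, k_0) = 0x1B53
s_2 = Round(s_1, k_1) = 0xD606
s_3 = Round(s_2, k_2) = 0xAD4D

0xAD4D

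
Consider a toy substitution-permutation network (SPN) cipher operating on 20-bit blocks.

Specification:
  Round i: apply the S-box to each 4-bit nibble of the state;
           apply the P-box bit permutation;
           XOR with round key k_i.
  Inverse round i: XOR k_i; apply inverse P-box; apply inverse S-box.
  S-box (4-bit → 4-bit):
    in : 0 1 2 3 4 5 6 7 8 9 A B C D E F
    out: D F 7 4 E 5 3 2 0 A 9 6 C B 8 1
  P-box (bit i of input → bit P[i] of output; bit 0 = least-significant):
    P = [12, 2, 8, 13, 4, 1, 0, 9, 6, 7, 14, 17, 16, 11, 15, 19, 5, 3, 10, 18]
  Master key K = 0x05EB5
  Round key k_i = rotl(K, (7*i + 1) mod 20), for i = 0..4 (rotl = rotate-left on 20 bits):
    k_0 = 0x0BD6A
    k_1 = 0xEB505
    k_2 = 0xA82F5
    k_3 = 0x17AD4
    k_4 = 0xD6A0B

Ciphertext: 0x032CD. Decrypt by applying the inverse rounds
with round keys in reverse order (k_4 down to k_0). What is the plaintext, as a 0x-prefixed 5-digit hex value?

0x8E79F

s_0 = ciphertext = 0x032CD
s_1 = InvRound(s_0, k_4) = 0xED276
s_2 = InvRound(s_1, k_3) = 0xA197E
s_3 = InvRound(s_2, k_2) = 0x7B745
s_4 = InvRound(s_3, k_1) = 0x8AFE8
s_5 = InvRound(s_4, k_0) = 0x8E79F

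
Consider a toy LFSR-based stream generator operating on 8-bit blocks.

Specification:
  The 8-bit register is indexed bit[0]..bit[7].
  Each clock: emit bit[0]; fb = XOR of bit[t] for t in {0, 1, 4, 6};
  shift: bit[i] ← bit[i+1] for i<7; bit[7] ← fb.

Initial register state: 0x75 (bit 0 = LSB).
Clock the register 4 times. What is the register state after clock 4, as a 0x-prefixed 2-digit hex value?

reg_0 = 0x75
clock 1: out=1, reg = 0xBA
clock 2: out=0, reg = 0x5D
clock 3: out=1, reg = 0xAE
clock 4: out=0, reg = 0xD7

0xD7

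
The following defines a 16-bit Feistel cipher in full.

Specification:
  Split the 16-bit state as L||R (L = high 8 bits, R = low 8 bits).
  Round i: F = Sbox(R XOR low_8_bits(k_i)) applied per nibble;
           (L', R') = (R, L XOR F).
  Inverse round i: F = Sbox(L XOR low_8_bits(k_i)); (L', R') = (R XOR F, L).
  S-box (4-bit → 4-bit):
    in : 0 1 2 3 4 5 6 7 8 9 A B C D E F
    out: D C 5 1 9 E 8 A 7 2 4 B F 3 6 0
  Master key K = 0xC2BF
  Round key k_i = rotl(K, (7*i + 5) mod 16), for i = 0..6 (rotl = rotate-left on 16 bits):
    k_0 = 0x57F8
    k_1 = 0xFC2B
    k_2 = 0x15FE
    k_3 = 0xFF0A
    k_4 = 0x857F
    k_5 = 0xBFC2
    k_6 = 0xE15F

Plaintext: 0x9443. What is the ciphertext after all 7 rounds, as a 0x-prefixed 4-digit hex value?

0x88D8

s_0 = plaintext = 0x9443
s_1 = Round(s_0, k_0) = 0x432F
s_2 = Round(s_1, k_1) = 0x2F9A
s_3 = Round(s_2, k_2) = 0x9AA6
s_4 = Round(s_3, k_3) = 0xA6D5
s_5 = Round(s_4, k_4) = 0xD5E2
s_6 = Round(s_5, k_5) = 0xE288
s_7 = Round(s_6, k_6) = 0x88D8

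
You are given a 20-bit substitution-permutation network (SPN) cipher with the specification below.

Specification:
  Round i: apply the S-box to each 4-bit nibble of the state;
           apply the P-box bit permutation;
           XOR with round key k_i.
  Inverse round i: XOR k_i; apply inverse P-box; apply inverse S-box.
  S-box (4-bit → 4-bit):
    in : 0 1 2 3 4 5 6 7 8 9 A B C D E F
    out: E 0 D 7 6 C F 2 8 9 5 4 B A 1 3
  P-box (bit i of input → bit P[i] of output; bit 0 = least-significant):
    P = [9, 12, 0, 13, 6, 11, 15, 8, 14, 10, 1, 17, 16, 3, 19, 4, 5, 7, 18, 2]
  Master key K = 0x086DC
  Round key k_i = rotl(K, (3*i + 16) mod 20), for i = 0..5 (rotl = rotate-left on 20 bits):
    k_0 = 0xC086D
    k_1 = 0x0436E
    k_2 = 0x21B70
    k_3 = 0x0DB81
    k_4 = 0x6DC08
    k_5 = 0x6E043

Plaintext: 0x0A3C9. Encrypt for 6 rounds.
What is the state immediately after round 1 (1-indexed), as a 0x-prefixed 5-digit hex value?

s_0 = plaintext = 0x0A3C9
s_1 = Round(s_0, k_0) = 0x167AB
s_2 = Round(s_1, k_1) = 0x9C737
s_3 = Round(s_2, k_2) = 0x3870C
s_4 = Round(s_3, k_3) = 0x46431
s_5 = Round(s_4, k_4) = 0xB50D2
s_6 = Round(s_5, k_5) = 0x8CF50

0x167AB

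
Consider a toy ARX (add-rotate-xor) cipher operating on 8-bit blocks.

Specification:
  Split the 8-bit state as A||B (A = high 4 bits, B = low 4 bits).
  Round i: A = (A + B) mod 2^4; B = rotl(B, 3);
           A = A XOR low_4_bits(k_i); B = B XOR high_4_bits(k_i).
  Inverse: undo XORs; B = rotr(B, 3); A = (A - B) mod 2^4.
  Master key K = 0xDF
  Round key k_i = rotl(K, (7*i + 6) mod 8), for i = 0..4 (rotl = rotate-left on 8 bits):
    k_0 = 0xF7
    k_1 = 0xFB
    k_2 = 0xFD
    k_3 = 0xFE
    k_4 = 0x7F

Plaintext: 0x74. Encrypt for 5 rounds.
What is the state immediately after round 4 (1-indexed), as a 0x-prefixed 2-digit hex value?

s_0 = plaintext = 0x74
s_1 = Round(s_0, k_0) = 0xCD
s_2 = Round(s_1, k_1) = 0x21
s_3 = Round(s_2, k_2) = 0xE7
s_4 = Round(s_3, k_3) = 0xB4
s_5 = Round(s_4, k_4) = 0x05

0xB4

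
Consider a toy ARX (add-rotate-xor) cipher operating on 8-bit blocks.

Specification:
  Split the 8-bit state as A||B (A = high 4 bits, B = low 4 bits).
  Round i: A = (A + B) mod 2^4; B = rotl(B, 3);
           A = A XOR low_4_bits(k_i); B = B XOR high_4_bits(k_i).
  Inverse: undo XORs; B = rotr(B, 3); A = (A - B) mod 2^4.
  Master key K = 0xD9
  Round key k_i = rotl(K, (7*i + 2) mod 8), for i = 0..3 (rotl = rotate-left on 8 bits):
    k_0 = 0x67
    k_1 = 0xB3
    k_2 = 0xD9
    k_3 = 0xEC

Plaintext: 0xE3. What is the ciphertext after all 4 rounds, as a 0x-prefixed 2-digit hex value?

0xE1

s_0 = plaintext = 0xE3
s_1 = Round(s_0, k_0) = 0x6F
s_2 = Round(s_1, k_1) = 0x64
s_3 = Round(s_2, k_2) = 0x3F
s_4 = Round(s_3, k_3) = 0xE1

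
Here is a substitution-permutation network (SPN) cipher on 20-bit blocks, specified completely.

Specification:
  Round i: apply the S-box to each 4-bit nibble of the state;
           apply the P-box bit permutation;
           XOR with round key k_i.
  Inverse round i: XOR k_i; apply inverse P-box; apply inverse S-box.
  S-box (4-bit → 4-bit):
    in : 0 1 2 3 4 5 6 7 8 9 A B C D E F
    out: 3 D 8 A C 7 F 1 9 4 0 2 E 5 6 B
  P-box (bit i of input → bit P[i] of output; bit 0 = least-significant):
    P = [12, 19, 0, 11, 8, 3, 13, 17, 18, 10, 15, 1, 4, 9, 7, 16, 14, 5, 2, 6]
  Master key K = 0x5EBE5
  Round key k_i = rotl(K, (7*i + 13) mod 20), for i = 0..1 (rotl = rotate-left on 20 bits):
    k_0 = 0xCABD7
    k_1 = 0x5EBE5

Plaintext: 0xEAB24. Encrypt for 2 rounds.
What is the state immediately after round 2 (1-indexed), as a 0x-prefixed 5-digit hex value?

0x3E2C9

s_0 = plaintext = 0xEAB24
s_1 = Round(s_0, k_0) = 0xEA7F2
s_2 = Round(s_1, k_1) = 0x3E2C9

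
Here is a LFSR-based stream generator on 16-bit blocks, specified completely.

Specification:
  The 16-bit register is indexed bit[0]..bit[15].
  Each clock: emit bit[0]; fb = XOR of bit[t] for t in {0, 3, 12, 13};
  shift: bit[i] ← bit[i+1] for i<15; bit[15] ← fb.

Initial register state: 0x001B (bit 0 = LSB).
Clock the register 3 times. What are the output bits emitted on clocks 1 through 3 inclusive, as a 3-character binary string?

110

reg_0 = 0x001B
clock 1: out=1, reg = 0x000D
clock 2: out=1, reg = 0x0006
clock 3: out=0, reg = 0x0003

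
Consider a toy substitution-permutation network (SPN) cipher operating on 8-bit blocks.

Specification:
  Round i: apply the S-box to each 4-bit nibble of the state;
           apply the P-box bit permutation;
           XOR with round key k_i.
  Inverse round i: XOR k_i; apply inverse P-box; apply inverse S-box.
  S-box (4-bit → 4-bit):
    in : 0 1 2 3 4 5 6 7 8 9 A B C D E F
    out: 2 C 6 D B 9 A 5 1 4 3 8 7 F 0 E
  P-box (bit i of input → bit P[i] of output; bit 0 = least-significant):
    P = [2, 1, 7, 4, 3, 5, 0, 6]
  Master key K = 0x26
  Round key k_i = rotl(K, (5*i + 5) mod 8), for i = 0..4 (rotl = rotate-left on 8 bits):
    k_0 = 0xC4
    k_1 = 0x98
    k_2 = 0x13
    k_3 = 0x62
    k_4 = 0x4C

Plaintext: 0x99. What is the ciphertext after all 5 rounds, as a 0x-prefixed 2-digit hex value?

s_0 = plaintext = 0x99
s_1 = Round(s_0, k_0) = 0x45
s_2 = Round(s_1, k_1) = 0xE4
s_3 = Round(s_2, k_2) = 0x05
s_4 = Round(s_3, k_3) = 0x56
s_5 = Round(s_4, k_4) = 0x16

0x16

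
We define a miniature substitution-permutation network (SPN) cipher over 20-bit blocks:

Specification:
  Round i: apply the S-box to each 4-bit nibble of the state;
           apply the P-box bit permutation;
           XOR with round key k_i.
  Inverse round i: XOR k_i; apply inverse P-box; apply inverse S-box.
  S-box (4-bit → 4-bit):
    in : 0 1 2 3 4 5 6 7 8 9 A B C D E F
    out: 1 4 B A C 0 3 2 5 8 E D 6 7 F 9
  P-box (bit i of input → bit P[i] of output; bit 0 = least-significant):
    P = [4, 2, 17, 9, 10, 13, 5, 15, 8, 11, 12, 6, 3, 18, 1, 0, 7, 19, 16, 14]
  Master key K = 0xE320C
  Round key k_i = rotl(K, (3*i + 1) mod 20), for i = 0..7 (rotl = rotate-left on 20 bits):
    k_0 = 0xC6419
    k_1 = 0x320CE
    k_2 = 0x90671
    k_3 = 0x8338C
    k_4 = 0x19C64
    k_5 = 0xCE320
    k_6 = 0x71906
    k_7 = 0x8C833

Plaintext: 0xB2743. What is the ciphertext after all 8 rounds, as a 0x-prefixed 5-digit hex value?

0xC3F45

s_0 = plaintext = 0xB2743
s_1 = Round(s_0, k_0) = 0x9AEB4
s_2 = Round(s_1, k_1) = 0x5FFAD
s_3 = Round(s_2, k_2) = 0xBA70C
s_4 = Round(s_3, k_3) = 0xF7F0B
s_5 = Round(s_4, k_4) = 0x7DBB4
s_6 = Round(s_5, k_5) = 0x2744A
s_7 = Round(s_6, k_6) = 0x9CBE2
s_8 = Round(s_7, k_7) = 0xC3F45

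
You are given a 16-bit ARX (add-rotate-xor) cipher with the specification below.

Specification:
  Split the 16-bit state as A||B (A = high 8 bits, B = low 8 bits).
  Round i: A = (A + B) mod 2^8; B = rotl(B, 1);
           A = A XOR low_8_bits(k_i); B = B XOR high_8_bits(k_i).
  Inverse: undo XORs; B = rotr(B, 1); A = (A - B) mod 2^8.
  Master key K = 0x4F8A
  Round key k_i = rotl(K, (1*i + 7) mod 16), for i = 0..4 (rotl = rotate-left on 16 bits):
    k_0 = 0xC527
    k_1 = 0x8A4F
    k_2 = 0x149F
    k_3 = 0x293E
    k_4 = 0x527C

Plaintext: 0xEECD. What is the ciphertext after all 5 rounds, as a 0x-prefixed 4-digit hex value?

0xD7E1

s_0 = plaintext = 0xEECD
s_1 = Round(s_0, k_0) = 0x9C5E
s_2 = Round(s_1, k_1) = 0xB536
s_3 = Round(s_2, k_2) = 0x7478
s_4 = Round(s_3, k_3) = 0xD2D9
s_5 = Round(s_4, k_4) = 0xD7E1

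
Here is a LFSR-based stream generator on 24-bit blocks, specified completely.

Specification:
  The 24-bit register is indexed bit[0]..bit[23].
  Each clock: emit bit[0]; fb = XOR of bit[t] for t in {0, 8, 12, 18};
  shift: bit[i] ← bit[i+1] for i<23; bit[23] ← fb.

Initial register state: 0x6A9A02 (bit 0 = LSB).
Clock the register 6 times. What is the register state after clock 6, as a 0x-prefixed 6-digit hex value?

0xADAA68

reg_0 = 0x6A9A02
clock 1: out=0, reg = 0xB54D01
clock 2: out=1, reg = 0xDAA680
clock 3: out=0, reg = 0x6D5340
clock 4: out=0, reg = 0xB6A9A0
clock 5: out=0, reg = 0x5B54D0
clock 6: out=0, reg = 0xADAA68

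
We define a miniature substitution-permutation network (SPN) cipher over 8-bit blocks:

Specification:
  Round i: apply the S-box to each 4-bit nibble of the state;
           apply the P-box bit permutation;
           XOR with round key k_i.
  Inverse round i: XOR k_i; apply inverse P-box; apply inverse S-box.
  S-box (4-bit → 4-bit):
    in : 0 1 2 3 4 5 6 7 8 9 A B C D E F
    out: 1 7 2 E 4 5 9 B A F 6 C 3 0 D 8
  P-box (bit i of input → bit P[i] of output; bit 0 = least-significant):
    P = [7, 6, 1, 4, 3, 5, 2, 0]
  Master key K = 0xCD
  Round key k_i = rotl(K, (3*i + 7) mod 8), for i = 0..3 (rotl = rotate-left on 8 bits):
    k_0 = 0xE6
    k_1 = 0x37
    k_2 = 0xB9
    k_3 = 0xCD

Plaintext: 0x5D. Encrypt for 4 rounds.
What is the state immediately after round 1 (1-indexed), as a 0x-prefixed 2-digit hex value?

0xEA

s_0 = plaintext = 0x5D
s_1 = Round(s_0, k_0) = 0xEA
s_2 = Round(s_1, k_1) = 0x78
s_3 = Round(s_2, k_2) = 0xC0
s_4 = Round(s_3, k_3) = 0x65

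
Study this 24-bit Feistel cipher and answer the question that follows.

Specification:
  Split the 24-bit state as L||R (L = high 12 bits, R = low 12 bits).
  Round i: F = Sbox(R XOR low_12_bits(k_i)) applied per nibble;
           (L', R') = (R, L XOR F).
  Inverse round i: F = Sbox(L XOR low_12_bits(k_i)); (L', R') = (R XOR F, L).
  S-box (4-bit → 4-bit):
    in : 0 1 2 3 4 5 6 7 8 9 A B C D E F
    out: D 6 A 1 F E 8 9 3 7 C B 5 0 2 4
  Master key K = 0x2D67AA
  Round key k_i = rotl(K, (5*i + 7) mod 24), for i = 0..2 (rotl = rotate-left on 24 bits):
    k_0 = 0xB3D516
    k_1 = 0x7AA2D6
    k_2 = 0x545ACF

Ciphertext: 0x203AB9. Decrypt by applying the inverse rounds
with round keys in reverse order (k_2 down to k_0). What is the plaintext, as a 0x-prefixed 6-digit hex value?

0xC3B91F

s_0 = ciphertext = 0x203AB9
s_1 = InvRound(s_0, k_2) = 0x9EC203
s_2 = InvRound(s_1, k_1) = 0x91F9EC
s_3 = InvRound(s_2, k_0) = 0xC3B91F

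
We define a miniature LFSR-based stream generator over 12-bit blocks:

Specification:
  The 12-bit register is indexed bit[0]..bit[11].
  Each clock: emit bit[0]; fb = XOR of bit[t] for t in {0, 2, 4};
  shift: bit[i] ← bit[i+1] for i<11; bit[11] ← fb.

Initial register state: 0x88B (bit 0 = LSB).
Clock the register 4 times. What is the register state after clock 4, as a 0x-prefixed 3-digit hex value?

0x188

reg_0 = 0x88B
clock 1: out=1, reg = 0xC45
clock 2: out=1, reg = 0x622
clock 3: out=0, reg = 0x311
clock 4: out=1, reg = 0x188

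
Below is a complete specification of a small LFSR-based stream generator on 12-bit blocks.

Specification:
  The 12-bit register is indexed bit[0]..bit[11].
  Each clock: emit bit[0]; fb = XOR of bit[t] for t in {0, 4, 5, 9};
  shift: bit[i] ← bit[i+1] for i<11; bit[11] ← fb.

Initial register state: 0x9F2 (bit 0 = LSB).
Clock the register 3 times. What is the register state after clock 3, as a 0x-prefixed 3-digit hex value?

0xD3E

reg_0 = 0x9F2
clock 1: out=0, reg = 0x4F9
clock 2: out=1, reg = 0xA7C
clock 3: out=0, reg = 0xD3E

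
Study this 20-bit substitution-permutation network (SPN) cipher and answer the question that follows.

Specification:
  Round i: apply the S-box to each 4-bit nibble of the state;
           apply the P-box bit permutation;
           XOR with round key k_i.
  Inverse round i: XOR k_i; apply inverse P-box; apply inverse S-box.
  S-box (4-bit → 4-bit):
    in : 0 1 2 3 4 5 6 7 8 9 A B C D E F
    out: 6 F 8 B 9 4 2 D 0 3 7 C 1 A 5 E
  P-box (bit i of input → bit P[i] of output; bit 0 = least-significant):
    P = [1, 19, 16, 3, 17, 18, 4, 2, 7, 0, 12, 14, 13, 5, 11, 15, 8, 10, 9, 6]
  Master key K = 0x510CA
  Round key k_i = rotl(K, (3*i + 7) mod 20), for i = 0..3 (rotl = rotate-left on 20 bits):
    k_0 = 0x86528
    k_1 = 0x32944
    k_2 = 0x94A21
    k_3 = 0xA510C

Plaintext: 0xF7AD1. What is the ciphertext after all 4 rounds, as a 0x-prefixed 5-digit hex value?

s_0 = plaintext = 0xF7AD1
s_1 = Round(s_0, k_0) = 0x5DBE7
s_2 = Round(s_1, k_1) = 0x0FB7E
s_3 = Round(s_2, k_2) = 0xA9417
s_4 = Round(s_3, k_3) = 0xD36B2

0xD36B2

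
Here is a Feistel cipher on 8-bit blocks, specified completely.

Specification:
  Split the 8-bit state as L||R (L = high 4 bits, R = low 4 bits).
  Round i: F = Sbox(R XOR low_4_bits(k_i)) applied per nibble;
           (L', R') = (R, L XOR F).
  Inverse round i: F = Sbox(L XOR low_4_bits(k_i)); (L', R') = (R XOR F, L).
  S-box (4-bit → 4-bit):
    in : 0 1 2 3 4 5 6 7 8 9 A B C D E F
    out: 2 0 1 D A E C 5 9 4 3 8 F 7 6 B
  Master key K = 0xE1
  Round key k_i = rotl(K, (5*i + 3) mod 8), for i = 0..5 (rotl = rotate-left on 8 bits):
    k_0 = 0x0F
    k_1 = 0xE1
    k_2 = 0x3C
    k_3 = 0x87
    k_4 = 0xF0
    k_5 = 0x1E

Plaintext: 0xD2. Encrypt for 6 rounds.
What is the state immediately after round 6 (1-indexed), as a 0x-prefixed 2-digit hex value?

0x52

s_0 = plaintext = 0xD2
s_1 = Round(s_0, k_0) = 0x2A
s_2 = Round(s_1, k_1) = 0xAA
s_3 = Round(s_2, k_2) = 0xA6
s_4 = Round(s_3, k_3) = 0x6A
s_5 = Round(s_4, k_4) = 0xA5
s_6 = Round(s_5, k_5) = 0x52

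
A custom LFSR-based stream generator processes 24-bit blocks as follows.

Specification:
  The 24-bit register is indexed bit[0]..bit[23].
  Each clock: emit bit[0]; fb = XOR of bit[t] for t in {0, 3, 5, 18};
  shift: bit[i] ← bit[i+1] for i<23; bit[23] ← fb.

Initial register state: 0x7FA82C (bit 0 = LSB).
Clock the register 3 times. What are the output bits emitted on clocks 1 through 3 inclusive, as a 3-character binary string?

reg_0 = 0x7FA82C
clock 1: out=0, reg = 0xBFD416
clock 2: out=0, reg = 0xDFEA0B
clock 3: out=1, reg = 0xEFF505

001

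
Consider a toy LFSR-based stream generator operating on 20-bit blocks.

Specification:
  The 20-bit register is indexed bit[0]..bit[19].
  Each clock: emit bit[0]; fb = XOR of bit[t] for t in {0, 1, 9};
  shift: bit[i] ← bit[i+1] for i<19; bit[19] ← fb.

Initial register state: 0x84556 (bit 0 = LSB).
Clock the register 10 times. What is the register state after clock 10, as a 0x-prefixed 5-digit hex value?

0xF7E11

reg_0 = 0x84556
clock 1: out=0, reg = 0xC22AB
clock 2: out=1, reg = 0xE1155
clock 3: out=1, reg = 0xF08AA
clock 4: out=0, reg = 0xF8455
clock 5: out=1, reg = 0xFC22A
clock 6: out=0, reg = 0x7E115
clock 7: out=1, reg = 0xBF08A
clock 8: out=0, reg = 0xDF845
clock 9: out=1, reg = 0xEFC22
clock 10: out=0, reg = 0xF7E11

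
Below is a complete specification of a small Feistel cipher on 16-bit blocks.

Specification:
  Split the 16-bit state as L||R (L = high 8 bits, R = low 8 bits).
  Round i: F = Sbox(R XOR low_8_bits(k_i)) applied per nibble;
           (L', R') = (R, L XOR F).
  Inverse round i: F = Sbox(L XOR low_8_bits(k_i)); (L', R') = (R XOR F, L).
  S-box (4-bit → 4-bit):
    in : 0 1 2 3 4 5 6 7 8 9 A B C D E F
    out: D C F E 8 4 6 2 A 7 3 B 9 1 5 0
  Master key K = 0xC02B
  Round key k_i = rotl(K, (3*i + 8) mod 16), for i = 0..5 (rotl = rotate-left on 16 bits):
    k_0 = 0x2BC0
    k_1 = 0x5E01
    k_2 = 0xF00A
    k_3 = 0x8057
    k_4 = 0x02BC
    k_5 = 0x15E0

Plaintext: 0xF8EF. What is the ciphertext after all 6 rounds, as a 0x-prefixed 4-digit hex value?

s_0 = plaintext = 0xF8EF
s_1 = Round(s_0, k_0) = 0xEF08
s_2 = Round(s_1, k_1) = 0x0838
s_3 = Round(s_2, k_2) = 0x38E7
s_4 = Round(s_3, k_3) = 0xE785
s_5 = Round(s_4, k_4) = 0x8500
s_6 = Round(s_5, k_5) = 0x00D8

0x00D8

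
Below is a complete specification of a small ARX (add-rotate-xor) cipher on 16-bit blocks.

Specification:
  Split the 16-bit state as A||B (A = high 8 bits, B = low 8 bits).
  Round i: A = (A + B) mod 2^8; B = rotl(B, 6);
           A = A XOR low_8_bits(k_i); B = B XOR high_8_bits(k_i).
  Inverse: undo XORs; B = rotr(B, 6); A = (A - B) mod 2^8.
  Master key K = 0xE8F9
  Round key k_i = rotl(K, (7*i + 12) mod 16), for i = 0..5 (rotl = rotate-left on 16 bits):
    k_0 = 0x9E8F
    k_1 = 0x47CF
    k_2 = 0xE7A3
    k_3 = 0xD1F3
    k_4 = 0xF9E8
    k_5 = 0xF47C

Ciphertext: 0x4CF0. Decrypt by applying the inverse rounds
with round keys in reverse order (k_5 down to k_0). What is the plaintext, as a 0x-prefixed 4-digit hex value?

0x9F81

s_0 = ciphertext = 0x4CF0
s_1 = InvRound(s_0, k_5) = 0x2010
s_2 = InvRound(s_1, k_4) = 0x21A7
s_3 = InvRound(s_2, k_3) = 0xF9D9
s_4 = InvRound(s_3, k_2) = 0x62F8
s_5 = InvRound(s_4, k_1) = 0xAFFE
s_6 = InvRound(s_5, k_0) = 0x9F81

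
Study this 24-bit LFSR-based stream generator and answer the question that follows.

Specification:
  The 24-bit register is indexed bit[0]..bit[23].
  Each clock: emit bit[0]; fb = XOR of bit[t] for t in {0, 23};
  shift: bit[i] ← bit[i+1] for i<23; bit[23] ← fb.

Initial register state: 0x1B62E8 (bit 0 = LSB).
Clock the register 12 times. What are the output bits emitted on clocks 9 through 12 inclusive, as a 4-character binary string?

reg_0 = 0x1B62E8
clock 1: out=0, reg = 0x0DB174
clock 2: out=0, reg = 0x06D8BA
clock 3: out=0, reg = 0x036C5D
clock 4: out=1, reg = 0x81B62E
clock 5: out=0, reg = 0xC0DB17
clock 6: out=1, reg = 0x606D8B
clock 7: out=1, reg = 0xB036C5
clock 8: out=1, reg = 0x581B62
clock 9: out=0, reg = 0x2C0DB1
clock 10: out=1, reg = 0x9606D8
clock 11: out=0, reg = 0xCB036C
clock 12: out=0, reg = 0xE581B6

0100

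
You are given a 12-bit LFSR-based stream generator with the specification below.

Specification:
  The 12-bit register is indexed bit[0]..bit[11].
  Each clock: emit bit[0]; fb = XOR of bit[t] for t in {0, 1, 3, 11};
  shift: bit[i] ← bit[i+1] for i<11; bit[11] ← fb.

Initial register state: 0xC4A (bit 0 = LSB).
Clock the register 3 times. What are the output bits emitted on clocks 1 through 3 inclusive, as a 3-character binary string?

reg_0 = 0xC4A
clock 1: out=0, reg = 0xE25
clock 2: out=1, reg = 0x712
clock 3: out=0, reg = 0xB89

010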